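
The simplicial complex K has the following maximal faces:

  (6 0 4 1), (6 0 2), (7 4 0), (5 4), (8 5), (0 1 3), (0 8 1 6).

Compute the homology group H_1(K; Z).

H_1 = Z.

Take the total order 0 < 1 < 2 < 3 < 4 < 5 < 6 < 7 < 8 on the vertex set. Then K (dimension 3) consists of the simplices:

  0-simplices (9): [0], [1], [2], [3], [4], [5], [6], [7], [8]
  1-simplices (17): [0,1], [0,2], [0,3], [0,4], [0,6], [0,7], [0,8], [1,3], [1,4], [1,6], [1,8], [2,6], [4,5], [4,6], [4,7], [5,8], [6,8]
  2-simplices (10): [0,1,3], [0,1,4], [0,1,6], [0,1,8], [0,2,6], [0,4,6], [0,4,7], [0,6,8], [1,4,6], [1,6,8]
  3-simplices (2): [0,1,4,6], [0,1,6,8]

giving chain groups C_0 ≅ Z^9, C_1 ≅ Z^17, C_2 ≅ Z^10, C_3 ≅ Z^2.

The boundary map ∂_1: C_1 → C_0 sends each edge [p,q] (with p < q) to q − p.
The resulting 9×17 matrix has rank 8, and its Smith normal form has invariant factors (1,1,1,1,1,1,1,1).

The boundary map ∂_2: C_2 → C_1 acts by ∂[p,q,r] = [q,r] − [p,r] + [p,q]. For instance
  ∂[0,4,7] = [4,7] − [0,7] + [0,4],
  ∂[0,4,6] = [4,6] − [0,6] + [0,4].
This gives a 17×10 integer matrix of rank 8; reducing to Smith normal form yields diagonal entries (1,1,1,1,1,1,1,1).

Boundary ∂_3: C_3 → C_2 sends each 3-simplex σ to the alternating sum Σ_i (−1)^i (σ with its i-th vertex removed). For instance
  ∂[0,1,4,6] = [1,4,6] − [0,4,6] + [0,1,6] − [0,1,4],
  ∂[0,1,6,8] = [1,6,8] − [0,6,8] + [0,1,8] − [0,1,6].
The resulting 10×2 matrix has rank 2, and its Smith normal form has invariant factors (1,1).

From H_k ≅ ker(∂_k) / im(∂_{k+1}) we obtain:

  H_1: rank ker ∂_1 − rank ∂_2 = (17 − 8) − 8 = 1, and the invariant factors of ∂_2 are all 1, so H_1 ≅ Z.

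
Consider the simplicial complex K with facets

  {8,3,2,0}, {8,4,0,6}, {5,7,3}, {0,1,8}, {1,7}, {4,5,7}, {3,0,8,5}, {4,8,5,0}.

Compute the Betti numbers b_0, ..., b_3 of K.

K has 9 vertices, 21 edges, 16 triangles, 4 3-simplices.
rank ∂_0 = 0, rank ∂_1 = 8 ⇒ b_0 = 9 − 0 − 8 = 1; all invariant factors of ∂_1 are 1 so no torsion. So H_0 ≅ Z.
rank ∂_1 = 8, rank ∂_2 = 12 ⇒ b_1 = 21 − 8 − 12 = 1; all invariant factors of ∂_2 are 1 so no torsion. So H_1 ≅ Z.
rank ∂_2 = 12, rank ∂_3 = 4 ⇒ b_2 = 16 − 12 − 4 = 0; all invariant factors of ∂_3 are 1 so no torsion. So H_2 ≅ 0.
rank ∂_3 = 4, rank ∂_4 = 0 ⇒ b_3 = 4 − 4 − 0 = 0. So H_3 ≅ 0.

b_0 = 1, b_1 = 1, b_2 = 0, b_3 = 0.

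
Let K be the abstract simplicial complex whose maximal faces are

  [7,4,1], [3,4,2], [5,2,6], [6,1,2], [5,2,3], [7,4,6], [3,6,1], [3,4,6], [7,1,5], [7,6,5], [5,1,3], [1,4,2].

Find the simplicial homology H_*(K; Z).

Fix the vertex order 1 < 2 < 3 < 4 < 5 < 6 < 7 and write every simplex with vertices in increasing order. Then dim K = 2 and the simplices of K are:

  0-simplices (7): [1], [2], [3], [4], [5], [6], [7]
  1-simplices (18): [1,2], [1,3], [1,4], [1,5], [1,6], [1,7], [2,3], [2,4], [2,5], [2,6], [3,4], [3,5], [3,6], [4,6], [4,7], [5,6], [5,7], [6,7]
  2-simplices (12): [1,2,4], [1,2,6], [1,3,5], [1,3,6], [1,4,7], [1,5,7], [2,3,4], [2,3,5], [2,5,6], [3,4,6], [4,6,7], [5,6,7]

Hence C_0 ≅ Z^7, C_1 ≅ Z^18, C_2 ≅ Z^12.

Boundary ∂_1: C_1 → C_0 sends each edge [p,q] (with p < q) to q − p.
This gives a 7×18 integer matrix of rank 6; reducing to Smith normal form yields diagonal entries (1,1,1,1,1,1).

Boundary ∂_2: C_2 → C_1 acts by ∂[p,q,r] = [q,r] − [p,r] + [p,q]. For instance
  ∂[1,3,6] = [3,6] − [1,6] + [1,3],
  ∂[1,2,4] = [2,4] − [1,4] + [1,2].
As a 18×12 matrix over Z this has rank 12, with invariant factors (1,1,1,1,1,1,1,1,1,1,1,2).

Now H_k = ker ∂_k / im ∂_{k+1}, so:

  H_0: rank C_0 − rank ∂_1 = 7 − 6 = 1, and the invariant factors of ∂_1 are all 1, so H_0 ≅ Z.
  H_1: rank ker ∂_1 − rank ∂_2 = (18 − 6) − 12 = 0, and ∂_2 has invariant factor 2 > 1, so H_1 ≅ Z/2.
  H_2: rank ker ∂_2 − rank ∂_3 = (12 − 12) − 0 = 0, and there is no ∂_3, so H_2 ≅ 0.

As a check, the Euler characteristic is 7 − 18 + 12 = 1, which agrees with 1 − 0 + 0 = 1.
(K is a triangulation of the real projective plane RP^2.)

H_0 ≅ Z,  H_1 ≅ Z/2,  H_2 = 0.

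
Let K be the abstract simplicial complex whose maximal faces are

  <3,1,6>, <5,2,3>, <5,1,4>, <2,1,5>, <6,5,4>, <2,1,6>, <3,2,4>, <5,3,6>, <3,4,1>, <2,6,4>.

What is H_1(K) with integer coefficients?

K has 6 vertices, 15 edges, 10 triangles.
rank ∂_1 = 5, rank ∂_2 = 10 ⇒ b_1 = 15 − 5 − 10 = 0; ∂_2 has invariant factor(s) [2] giving torsion. So H_1 ≅ Z/2.

H_1 = Z/2.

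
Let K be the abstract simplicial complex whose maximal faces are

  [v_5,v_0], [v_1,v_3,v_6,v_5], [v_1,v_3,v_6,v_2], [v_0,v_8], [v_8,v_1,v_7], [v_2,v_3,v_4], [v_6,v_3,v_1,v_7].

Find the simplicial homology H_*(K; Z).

We work with the vertex ordering v_0 < v_1 < v_2 < v_3 < v_4 < v_5 < v_6 < v_7 < v_8. The simplices of K, each written with vertices in increasing order, are:

  0-simplices (9): [v_0], [v_1], [v_2], [v_3], [v_4], [v_5], [v_6], [v_7], [v_8]
  1-simplices (18): (18 of them)
  2-simplices (12): (12 of them)
  3-simplices (3): [v_1,v_2,v_3,v_6], [v_1,v_3,v_5,v_6], [v_1,v_3,v_6,v_7]

Hence C_0 ≅ Z^9, C_1 ≅ Z^18, C_2 ≅ Z^12, C_3 ≅ Z^3.

∂_1: C_1 → C_0 maps an edge to its endpoints' difference, ∂[p,q] = q − p.
The resulting 9×18 matrix has rank 8, and its Smith normal form has invariant factors (1,1,1,1,1,1,1,1).

Boundary ∂_2: C_2 → C_1 maps a triangle to the signed sum of its edges. For instance
  ∂[v_1,v_3,v_7] = [v_3,v_7] − [v_1,v_7] + [v_1,v_3],
  ∂[v_2,v_3,v_6] = [v_3,v_6] − [v_2,v_6] + [v_2,v_3].
As a 18×12 matrix over Z this has rank 9, with invariant factors (1,1,1,1,1,1,1,1,1).

The boundary map ∂_3: C_3 → C_2 sends each 3-simplex σ to the alternating sum Σ_i (−1)^i (σ with its i-th vertex removed). For instance
  ∂[v_1,v_2,v_3,v_6] = [v_2,v_3,v_6] − [v_1,v_3,v_6] + [v_1,v_2,v_6] − [v_1,v_2,v_3],
  ∂[v_1,v_3,v_5,v_6] = [v_3,v_5,v_6] − [v_1,v_5,v_6] + [v_1,v_3,v_6] − [v_1,v_3,v_5].
The 12×3 boundary matrix has rank 3 and Smith normal form diag(1,1,1).

Now H_k = ker ∂_k / im ∂_{k+1}, so:

  H_0: rank C_0 − rank ∂_1 = 9 − 8 = 1, and the invariant factors of ∂_1 are all 1, so H_0 = Z.
  H_1: rank ker ∂_1 − rank ∂_2 = (18 − 8) − 9 = 1, and the invariant factors of ∂_2 are all 1, so H_1 = Z.
  H_2: rank ker ∂_2 − rank ∂_3 = (12 − 9) − 3 = 0, and the invariant factors of ∂_3 are all 1, so H_2 = 0.
  H_3: rank ker ∂_3 − rank ∂_4 = (3 − 3) − 0 = 0, and there is no ∂_4, so H_3 = 0.

H_0 ≅ Z,  H_1 ≅ Z,  H_2 = 0,  H_3 = 0.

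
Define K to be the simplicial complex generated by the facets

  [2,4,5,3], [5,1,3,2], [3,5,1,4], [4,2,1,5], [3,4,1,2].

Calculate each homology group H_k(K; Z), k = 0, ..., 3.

We work with the vertex ordering 1 < 2 < 3 < 4 < 5. The simplices of K, each written with vertices in increasing order, are:

  0-simplices (5): [1], [2], [3], [4], [5]
  1-simplices (10): [1,2], [1,3], [1,4], [1,5], [2,3], [2,4], [2,5], [3,4], [3,5], [4,5]
  2-simplices (10): [1,2,3], [1,2,4], [1,2,5], [1,3,4], [1,3,5], [1,4,5], [2,3,4], [2,3,5], [2,4,5], [3,4,5]
  3-simplices (5): [1,2,3,4], [1,2,3,5], [1,2,4,5], [1,3,4,5], [2,3,4,5]

giving chain groups C_0 ≅ Z^5, C_1 ≅ Z^10, C_2 ≅ Z^10, C_3 ≅ Z^5.

Boundary ∂_1: C_1 → C_0 is given by ∂[p,q] = [q] − [p].
The resulting 5×10 matrix has rank 4, and its Smith normal form has invariant factors (1,1,1,1).

Boundary ∂_2: C_2 → C_1 acts by ∂[p,q,r] = [q,r] − [p,r] + [p,q]. For instance
  ∂[1,2,5] = [2,5] − [1,5] + [1,2],
  ∂[2,4,5] = [4,5] − [2,5] + [2,4].
The 10×10 boundary matrix has rank 6 and Smith normal form diag(1,1,1,1,1,1).

The boundary map ∂_3: C_3 → C_2 sends each 3-simplex σ to the alternating sum Σ_i (−1)^i (σ with its i-th vertex removed). For instance
  ∂[1,2,4,5] = [2,4,5] − [1,4,5] + [1,2,5] − [1,2,4],
  ∂[1,2,3,5] = [2,3,5] − [1,3,5] + [1,2,5] − [1,2,3].
The 10×5 boundary matrix has rank 4 and Smith normal form diag(1,1,1,1).

Computing H_k = (kernel of ∂_k) / (image of ∂_{k+1}):

  H_0: rank C_0 − rank ∂_1 = 5 − 4 = 1, and the invariant factors of ∂_1 are all 1, so H_0 ≅ Z.
  H_1: rank ker ∂_1 − rank ∂_2 = (10 − 4) − 6 = 0, and the invariant factors of ∂_2 are all 1, so H_1 ≅ 0.
  H_2: rank ker ∂_2 − rank ∂_3 = (10 − 6) − 4 = 0, and the invariant factors of ∂_3 are all 1, so H_2 ≅ 0.
  H_3: rank ker ∂_3 − rank ∂_4 = (5 − 4) − 0 = 1, and there is no ∂_4, so H_3 ≅ Z.

As a check, the Euler characteristic is 5 − 10 + 10 − 5 = 0, which agrees with 1 − 0 + 0 − 1 = 0.

H_0 = Z,  H_1 = 0,  H_2 = 0,  H_3 = Z.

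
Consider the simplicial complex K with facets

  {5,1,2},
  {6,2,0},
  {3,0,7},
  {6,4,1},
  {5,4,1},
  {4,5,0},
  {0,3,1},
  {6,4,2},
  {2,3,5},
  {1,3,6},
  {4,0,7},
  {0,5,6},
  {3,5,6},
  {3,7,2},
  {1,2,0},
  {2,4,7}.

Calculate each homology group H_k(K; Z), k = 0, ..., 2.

We work with the vertex ordering 0 < 1 < 2 < 3 < 4 < 5 < 6 < 7. The simplices of K, each written with vertices in increasing order, are:

  0-simplices (8): [0], [1], [2], [3], [4], [5], [6], [7]
  1-simplices (24): (24 of them)
  2-simplices (16): [0,1,2], [0,1,3], [0,2,6], [0,3,7], [0,4,5], [0,4,7], [0,5,6], [1,2,5], [1,3,6], [1,4,5], [1,4,6], [2,3,5], [2,3,7], [2,4,6], [2,4,7], [3,5,6]

Hence C_0 ≅ Z^8, C_1 ≅ Z^24, C_2 ≅ Z^16.

Boundary ∂_1: C_1 → C_0 is given by ∂[p,q] = [q] − [p].
The 8×24 boundary matrix has rank 7 and Smith normal form diag(1,1,1,1,1,1,1).

∂_2: C_2 → C_1 acts by ∂[p,q,r] = [q,r] − [p,r] + [p,q]. For instance
  ∂[2,4,6] = [4,6] − [2,6] + [2,4],
  ∂[0,2,6] = [2,6] − [0,6] + [0,2].
The resulting 24×16 matrix has rank 15, and its Smith normal form has invariant factors (1,1,1,1,1,1,1,1,1,1,1,1,1,1,1).

From H_k ≅ ker(∂_k) / im(∂_{k+1}) we obtain:

  H_0: rank C_0 − rank ∂_1 = 8 − 7 = 1, and the invariant factors of ∂_1 are all 1, so H_0 ≅ Z.
  H_1: rank ker ∂_1 − rank ∂_2 = (24 − 7) − 15 = 2, and the invariant factors of ∂_2 are all 1, so H_1 ≅ Z^2.
  H_2: rank ker ∂_2 − rank ∂_3 = (16 − 15) − 0 = 1, and there is no ∂_3, so H_2 ≅ Z.

As a check, the Euler characteristic is 8 − 24 + 16 = 0, which agrees with 1 − 2 + 1 = 0.

H_0 ≅ Z,  H_1 ≅ Z^2,  H_2 ≅ Z.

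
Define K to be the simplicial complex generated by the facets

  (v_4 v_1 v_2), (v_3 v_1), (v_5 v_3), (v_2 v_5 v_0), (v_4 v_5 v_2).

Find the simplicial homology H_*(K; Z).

H_0 ≅ Z,  H_1 ≅ Z,  H_2 = 0.

Order the vertices as v_0 < v_1 < v_2 < v_3 < v_4 < v_5. Listing each simplex with vertices in this order, K has dimension 2 with simplices:

  0-simplices (6): [v_0], [v_1], [v_2], [v_3], [v_4], [v_5]
  1-simplices (9): [v_0,v_2], [v_0,v_5], [v_1,v_2], [v_1,v_3], [v_1,v_4], [v_2,v_4], [v_2,v_5], [v_3,v_5], [v_4,v_5]
  2-simplices (3): [v_0,v_2,v_5], [v_1,v_2,v_4], [v_2,v_4,v_5]

giving chain groups C_0 ≅ Z^6, C_1 ≅ Z^9, C_2 ≅ Z^3.

Boundary ∂_1: C_1 → C_0 sends each edge [p,q] (with p < q) to q − p.
As a 6×9 matrix over Z this has rank 5, with invariant factors (1,1,1,1,1).

∂_2: C_2 → C_1 sends each 2-simplex [p,q,r] to [q,r] − [p,r] + [p,q]. For instance
  ∂[v_2,v_4,v_5] = [v_4,v_5] − [v_2,v_5] + [v_2,v_4],
  ∂[v_0,v_2,v_5] = [v_2,v_5] − [v_0,v_5] + [v_0,v_2].
The 9×3 boundary matrix has rank 3 and Smith normal form diag(1,1,1).

Computing H_k = (kernel of ∂_k) / (image of ∂_{k+1}):

  H_0: rank C_0 − rank ∂_1 = 6 − 5 = 1, and the invariant factors of ∂_1 are all 1, so H_0 = Z.
  H_1: rank ker ∂_1 − rank ∂_2 = (9 − 5) − 3 = 1, and the invariant factors of ∂_2 are all 1, so H_1 = Z.
  H_2: rank ker ∂_2 − rank ∂_3 = (3 − 3) − 0 = 0, and there is no ∂_3, so H_2 = 0.

As a check, the Euler characteristic is 6 − 9 + 3 = 0, which agrees with 1 − 1 + 0 = 0.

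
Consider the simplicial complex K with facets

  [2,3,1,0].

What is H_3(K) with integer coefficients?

H_3 ≅ 0.

Order the vertices as 0 < 1 < 2 < 3. Listing each simplex with vertices in this order, K has dimension 3 with simplices:

  0-simplices (4): [0], [1], [2], [3]
  1-simplices (6): [0,1], [0,2], [0,3], [1,2], [1,3], [2,3]
  2-simplices (4): [0,1,2], [0,1,3], [0,2,3], [1,2,3]
  3-simplices (1): [0,1,2,3]

giving chain groups C_0 ≅ Z^4, C_1 ≅ Z^6, C_2 ≅ Z^4, C_3 ≅ Z^1.

The boundary map ∂_1: C_1 → C_0 maps an edge to its endpoints' difference, ∂[p,q] = q − p.
The 4×6 boundary matrix has rank 3 and Smith normal form diag(1,1,1).

The boundary map ∂_2: C_2 → C_1 maps a triangle to the signed sum of its edges. For instance
  ∂[0,2,3] = [2,3] − [0,3] + [0,2],
  ∂[0,1,2] = [1,2] − [0,2] + [0,1].
This gives a 6×4 integer matrix of rank 3; reducing to Smith normal form yields diagonal entries (1,1,1).

The boundary map ∂_3: C_3 → C_2 sends each 3-simplex σ to the alternating sum Σ_i (−1)^i (σ with its i-th vertex removed). For instance
  ∂[0,1,2,3] = [1,2,3] − [0,2,3] + [0,1,3] − [0,1,2].
This gives a 4×1 integer matrix of rank 1; reducing to Smith normal form yields diagonal entries (1).

Computing H_k = (kernel of ∂_k) / (image of ∂_{k+1}):

  H_3: rank ker ∂_3 − rank ∂_4 = (1 − 1) − 0 = 0, and there is no ∂_4, so H_3 = 0.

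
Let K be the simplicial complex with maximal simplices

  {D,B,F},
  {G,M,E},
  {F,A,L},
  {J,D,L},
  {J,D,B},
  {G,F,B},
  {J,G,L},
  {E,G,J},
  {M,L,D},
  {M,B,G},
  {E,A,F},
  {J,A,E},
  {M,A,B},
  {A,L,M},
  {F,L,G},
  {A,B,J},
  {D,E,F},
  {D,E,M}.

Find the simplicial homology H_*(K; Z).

Fix the vertex order A < B < D < E < F < G < J < L < M and write every simplex with vertices in increasing order. Then dim K = 2 and the simplices of K are:

  0-simplices (9): A, B, D, E, F, G, J, L, M
  1-simplices (27): AB, AE, AF, AJ, AL, AM, BD, BF, BG, BJ, BM, DE, DF, DJ, DL, DM, EF, EG, EJ, EM, FG, FL, GJ, GL, GM, JL, LM
  2-simplices (18): ABJ, ABM, AEF, AEJ, AFL, ALM, BDF, BDJ, BFG, BGM, DEF, DEM, DJL, DLM, EGJ, EGM, FGL, GJL

Hence C_0 ≅ Z^9, C_1 ≅ Z^27, C_2 ≅ Z^18.

The boundary map ∂_1: C_1 → C_0 is given by ∂[p,q] = [q] − [p]. For instance
  ∂DL = L − D.
The 9×27 boundary matrix has rank 8 and Smith normal form diag(1,1,1,1,1,1,1,1).

∂_2: C_2 → C_1 maps a triangle to the signed sum of its edges. For instance
  ∂EGJ = GJ − EJ + EG,
  ∂BDJ = DJ − BJ + BD.
This gives a 27×18 integer matrix of rank 17; reducing to Smith normal form yields diagonal entries (1,1,1,1,1,1,1,1,1,1,1,1,1,1,1,1,1).

Computing H_k = (kernel of ∂_k) / (image of ∂_{k+1}):

  H_0: rank C_0 − rank ∂_1 = 9 − 8 = 1, and the invariant factors of ∂_1 are all 1, so H_0 ≅ Z.
  H_1: rank ker ∂_1 − rank ∂_2 = (27 − 8) − 17 = 2, and the invariant factors of ∂_2 are all 1, so H_1 ≅ Z^2.
  H_2: rank ker ∂_2 − rank ∂_3 = (18 − 17) − 0 = 1, and there is no ∂_3, so H_2 ≅ Z.

H_0 = Z,  H_1 = Z^2,  H_2 = Z.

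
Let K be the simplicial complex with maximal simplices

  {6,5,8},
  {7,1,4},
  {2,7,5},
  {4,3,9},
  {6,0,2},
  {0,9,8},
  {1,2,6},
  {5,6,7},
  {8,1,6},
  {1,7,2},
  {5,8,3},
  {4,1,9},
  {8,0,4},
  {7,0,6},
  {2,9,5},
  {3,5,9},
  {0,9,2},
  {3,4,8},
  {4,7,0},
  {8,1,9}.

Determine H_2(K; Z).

H_2 = 0.

K has 10 vertices, 30 edges, 20 triangles.
rank ∂_2 = 20, rank ∂_3 = 0 ⇒ b_2 = 20 − 20 − 0 = 0. So H_2 ≅ 0.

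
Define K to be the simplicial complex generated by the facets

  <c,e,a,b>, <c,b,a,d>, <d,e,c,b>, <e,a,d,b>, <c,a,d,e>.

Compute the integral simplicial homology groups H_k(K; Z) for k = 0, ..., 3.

We work with the vertex ordering a < b < c < d < e. The simplices of K, each written with vertices in increasing order, are:

  0-simplices (5): a, b, c, d, e
  1-simplices (10): ab, ac, ad, ae, bc, bd, be, cd, ce, de
  2-simplices (10): abc, abd, abe, acd, ace, ade, bcd, bce, bde, cde
  3-simplices (5): abcd, abce, abde, acde, bcde

giving chain groups C_0 ≅ Z^5, C_1 ≅ Z^10, C_2 ≅ Z^10, C_3 ≅ Z^5.

∂_1: C_1 → C_0 sends each edge [p,q] (with p < q) to q − p. For instance
  ∂ce = e − c.
As a 5×10 matrix over Z this has rank 4, with invariant factors (1,1,1,1).

The boundary map ∂_2: C_2 → C_1 maps a triangle to the signed sum of its edges. For instance
  ∂abc = bc − ac + ab,
  ∂bde = de − be + bd.
The 10×10 boundary matrix has rank 6 and Smith normal form diag(1,1,1,1,1,1).

Boundary ∂_3: C_3 → C_2 sends each 3-simplex σ to the alternating sum Σ_i (−1)^i (σ with its i-th vertex removed). For instance
  ∂abde = bde − ade + abe − abd,
  ∂bcde = cde − bde + bce − bcd.
The 10×5 boundary matrix has rank 4 and Smith normal form diag(1,1,1,1).

From H_k ≅ ker(∂_k) / im(∂_{k+1}) we obtain:

  H_0: rank C_0 − rank ∂_1 = 5 − 4 = 1, and the invariant factors of ∂_1 are all 1, so H_0 = Z.
  H_1: rank ker ∂_1 − rank ∂_2 = (10 − 4) − 6 = 0, and the invariant factors of ∂_2 are all 1, so H_1 = 0.
  H_2: rank ker ∂_2 − rank ∂_3 = (10 − 6) − 4 = 0, and the invariant factors of ∂_3 are all 1, so H_2 = 0.
  H_3: rank ker ∂_3 − rank ∂_4 = (5 − 4) − 0 = 1, and there is no ∂_4, so H_3 = Z.

(K is a triangulation of the 3-sphere S^3.)

H_0 = Z,  H_1 = 0,  H_2 = 0,  H_3 = Z.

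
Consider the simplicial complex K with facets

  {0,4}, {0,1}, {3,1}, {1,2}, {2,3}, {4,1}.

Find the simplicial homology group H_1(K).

H_1 ≅ Z^2.

Fix the vertex order 0 < 1 < 2 < 3 < 4 and write every simplex with vertices in increasing order. Then dim K = 1 and the simplices of K are:

  0-simplices (5): [0], [1], [2], [3], [4]
  1-simplices (6): [0,1], [0,4], [1,2], [1,3], [1,4], [2,3]

so the chain groups are C_0 ≅ Z^5, C_1 ≅ Z^6.

Boundary ∂_1: C_1 → C_0 is given by ∂[p,q] = [q] − [p].
The resulting 5×6 matrix has rank 4, and its Smith normal form has invariant factors (1,1,1,1).

Reading off H_k = ker ∂_k / im ∂_{k+1}:

  H_1: rank ker ∂_1 − rank ∂_2 = (6 − 4) − 0 = 2, and there is no ∂_2, so H_1 ≅ Z^2.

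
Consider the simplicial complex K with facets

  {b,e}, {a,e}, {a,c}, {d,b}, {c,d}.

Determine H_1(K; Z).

Order the vertices as a < b < c < d < e. Listing each simplex with vertices in this order, K has dimension 1 with simplices:

  0-simplices (5): a, b, c, d, e
  1-simplices (5): ac, ae, bd, be, cd

giving chain groups C_0 ≅ Z^5, C_1 ≅ Z^5.

Boundary ∂_1: C_1 → C_0 sends each edge [p,q] (with p < q) to q − p. For instance
  ∂be = e − b.
The 5×5 boundary matrix has rank 4 and Smith normal form diag(1,1,1,1).

From H_k ≅ ker(∂_k) / im(∂_{k+1}) we obtain:

  H_1: rank ker ∂_1 − rank ∂_2 = (5 − 4) − 0 = 1, and there is no ∂_2, so H_1 ≅ Z.

H_1 = Z.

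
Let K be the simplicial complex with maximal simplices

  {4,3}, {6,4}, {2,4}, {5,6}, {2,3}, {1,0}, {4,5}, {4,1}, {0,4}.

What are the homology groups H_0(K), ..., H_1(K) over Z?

H_0 = Z,  H_1 = Z^3.

K has 7 vertices, 9 edges.
rank ∂_0 = 0, rank ∂_1 = 6 ⇒ b_0 = 7 − 0 − 6 = 1; all invariant factors of ∂_1 are 1 so no torsion. So H_0 = Z.
rank ∂_1 = 6, rank ∂_2 = 0 ⇒ b_1 = 9 − 6 − 0 = 3. So H_1 = Z^3.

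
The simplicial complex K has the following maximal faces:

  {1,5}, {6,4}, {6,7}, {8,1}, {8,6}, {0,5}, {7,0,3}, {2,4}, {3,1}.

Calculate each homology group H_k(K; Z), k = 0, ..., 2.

H_0 = Z,  H_1 = Z^2,  H_2 = 0.

Take the total order 0 < 1 < 2 < 3 < 4 < 5 < 6 < 7 < 8 on the vertex set. Then K (dimension 2) consists of the simplices:

  0-simplices (9): [0], [1], [2], [3], [4], [5], [6], [7], [8]
  1-simplices (11): [0,3], [0,5], [0,7], [1,3], [1,5], [1,8], [2,4], [3,7], [4,6], [6,7], [6,8]
  2-simplices (1): [0,3,7]

Hence C_0 ≅ Z^9, C_1 ≅ Z^11, C_2 ≅ Z^1.

∂_1: C_1 → C_0 is given by ∂[p,q] = [q] − [p]. For instance
  ∂[2,4] = [4] − [2].
The 9×11 boundary matrix has rank 8 and Smith normal form diag(1,1,1,1,1,1,1,1).

∂_2: C_2 → C_1 acts by ∂[p,q,r] = [q,r] − [p,r] + [p,q]. For instance
  ∂[0,3,7] = [3,7] − [0,7] + [0,3].
This gives a 11×1 integer matrix of rank 1; reducing to Smith normal form yields diagonal entries (1).

From H_k ≅ ker(∂_k) / im(∂_{k+1}) we obtain:

  H_0: rank C_0 − rank ∂_1 = 9 − 8 = 1, and the invariant factors of ∂_1 are all 1, so H_0 = Z.
  H_1: rank ker ∂_1 − rank ∂_2 = (11 − 8) − 1 = 2, and the invariant factors of ∂_2 are all 1, so H_1 = Z^2.
  H_2: rank ker ∂_2 − rank ∂_3 = (1 − 1) − 0 = 0, and there is no ∂_3, so H_2 = 0.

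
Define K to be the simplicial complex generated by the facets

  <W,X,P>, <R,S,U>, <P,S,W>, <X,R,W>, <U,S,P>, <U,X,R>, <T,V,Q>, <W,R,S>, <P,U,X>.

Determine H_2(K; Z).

H_2 = Z.

We work with the vertex ordering P < Q < R < S < T < U < V < W < X. The simplices of K, each written with vertices in increasing order, are:

  0-simplices (9): P, Q, R, S, T, U, V, W, X
  1-simplices (15): PS, PU, PW, PX, QT, QV, RS, RU, RW, RX, SU, SW, TV, UX, WX
  2-simplices (9): PSU, PSW, PUX, PWX, QTV, RSU, RSW, RUX, RWX

Hence C_0 ≅ Z^9, C_1 ≅ Z^15, C_2 ≅ Z^9.

Boundary ∂_1: C_1 → C_0 maps an edge to its endpoints' difference, ∂[p,q] = q − p. For instance
  ∂PU = U − P.
The 9×15 boundary matrix has rank 7 and Smith normal form diag(1,1,1,1,1,1,1).

The boundary map ∂_2: C_2 → C_1 sends each 2-simplex [p,q,r] to [q,r] − [p,r] + [p,q]. For instance
  ∂RSU = SU − RU + RS,
  ∂PSU = SU − PU + PS.
As a 15×9 matrix over Z this has rank 8, with invariant factors (1,1,1,1,1,1,1,1).

Reading off H_k = ker ∂_k / im ∂_{k+1}:

  H_2: rank ker ∂_2 − rank ∂_3 = (9 − 8) − 0 = 1, and there is no ∂_3, so H_2 = Z.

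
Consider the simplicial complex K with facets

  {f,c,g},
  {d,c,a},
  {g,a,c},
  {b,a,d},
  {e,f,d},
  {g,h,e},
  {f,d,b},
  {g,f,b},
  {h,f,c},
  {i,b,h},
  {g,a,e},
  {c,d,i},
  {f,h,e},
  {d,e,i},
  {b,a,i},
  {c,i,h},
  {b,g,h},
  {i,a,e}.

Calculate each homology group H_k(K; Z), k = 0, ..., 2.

H_0 ≅ Z,  H_1 ≅ Z ⊕ Z/2Z,  H_2 = 0.

Take the total order a < b < c < d < e < f < g < h < i on the vertex set. Then K (dimension 2) consists of the simplices:

  0-simplices (9): a, b, c, d, e, f, g, h, i
  1-simplices (27): ab, ac, ad, ae, ag, ai, bd, bf, bg, bh, bi, cd, cf, cg, ch, ci, de, df, di, ef, eg, eh, ei, fg, fh, gh, hi
  2-simplices (18): abd, abi, acd, acg, aeg, aei, bdf, bfg, bgh, bhi, cdi, cfg, cfh, chi, def, dei, efh, egh

giving chain groups C_0 ≅ Z^9, C_1 ≅ Z^27, C_2 ≅ Z^18.

∂_1: C_1 → C_0 sends each edge [p,q] (with p < q) to q − p.
This gives a 9×27 integer matrix of rank 8; reducing to Smith normal form yields diagonal entries (1,1,1,1,1,1,1,1).

∂_2: C_2 → C_1 maps a triangle to the signed sum of its edges. For instance
  ∂aeg = eg − ag + ae,
  ∂aei = ei − ai + ae.
The resulting 27×18 matrix has rank 18, and its Smith normal form has invariant factors (1,1,1,1,1,1,1,1,1,1,1,1,1,1,1,1,1,2).

Reading off H_k = ker ∂_k / im ∂_{k+1}:

  H_0: rank C_0 − rank ∂_1 = 9 − 8 = 1, and the invariant factors of ∂_1 are all 1, so H_0 ≅ Z.
  H_1: rank ker ∂_1 − rank ∂_2 = (27 − 8) − 18 = 1, and ∂_2 has invariant factor 2 > 1, so H_1 ≅ Z ⊕ Z/2Z.
  H_2: rank ker ∂_2 − rank ∂_3 = (18 − 18) − 0 = 0, and there is no ∂_3, so H_2 ≅ 0.

(K is a triangulation of the Klein bottle.)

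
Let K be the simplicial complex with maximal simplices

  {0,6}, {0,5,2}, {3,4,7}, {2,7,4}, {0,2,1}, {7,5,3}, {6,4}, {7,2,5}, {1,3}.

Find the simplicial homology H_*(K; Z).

H_0 ≅ Z,  H_1 ≅ Z^2,  H_2 = 0.

We work with the vertex ordering 0 < 1 < 2 < 3 < 4 < 5 < 6 < 7. The simplices of K, each written with vertices in increasing order, are:

  0-simplices (8): [0], [1], [2], [3], [4], [5], [6], [7]
  1-simplices (15): [0,1], [0,2], [0,5], [0,6], [1,2], [1,3], [2,4], [2,5], [2,7], [3,4], [3,5], [3,7], [4,6], [4,7], [5,7]
  2-simplices (6): [0,1,2], [0,2,5], [2,4,7], [2,5,7], [3,4,7], [3,5,7]

Hence C_0 ≅ Z^8, C_1 ≅ Z^15, C_2 ≅ Z^6.

Boundary ∂_1: C_1 → C_0 is given by ∂[p,q] = [q] − [p]. For instance
  ∂[1,3] = [3] − [1].
The resulting 8×15 matrix has rank 7, and its Smith normal form has invariant factors (1,1,1,1,1,1,1).

∂_2: C_2 → C_1 sends each 2-simplex [p,q,r] to [q,r] − [p,r] + [p,q]. For instance
  ∂[2,4,7] = [4,7] − [2,7] + [2,4],
  ∂[0,2,5] = [2,5] − [0,5] + [0,2].
The 15×6 boundary matrix has rank 6 and Smith normal form diag(1,1,1,1,1,1).

From H_k ≅ ker(∂_k) / im(∂_{k+1}) we obtain:

  H_0: rank C_0 − rank ∂_1 = 8 − 7 = 1, and the invariant factors of ∂_1 are all 1, so H_0 ≅ Z.
  H_1: rank ker ∂_1 − rank ∂_2 = (15 − 7) − 6 = 2, and the invariant factors of ∂_2 are all 1, so H_1 ≅ Z^2.
  H_2: rank ker ∂_2 − rank ∂_3 = (6 − 6) − 0 = 0, and there is no ∂_3, so H_2 ≅ 0.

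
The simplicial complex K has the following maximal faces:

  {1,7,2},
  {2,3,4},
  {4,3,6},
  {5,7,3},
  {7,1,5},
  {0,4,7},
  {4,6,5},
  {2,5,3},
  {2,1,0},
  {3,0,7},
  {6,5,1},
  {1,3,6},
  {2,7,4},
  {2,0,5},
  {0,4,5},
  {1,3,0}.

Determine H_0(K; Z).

Order the vertices as 0 < 1 < 2 < 3 < 4 < 5 < 6 < 7. Listing each simplex with vertices in this order, K has dimension 2 with simplices:

  0-simplices (8): [0], [1], [2], [3], [4], [5], [6], [7]
  1-simplices (24): (24 of them)
  2-simplices (16): [0,1,2], [0,1,3], [0,2,5], [0,3,7], [0,4,5], [0,4,7], [1,2,7], [1,3,6], [1,5,6], [1,5,7], [2,3,4], [2,3,5], [2,4,7], [3,4,6], [3,5,7], [4,5,6]

so the chain groups are C_0 ≅ Z^8, C_1 ≅ Z^24, C_2 ≅ Z^16.

The boundary map ∂_1: C_1 → C_0 is given by ∂[p,q] = [q] − [p].
As a 8×24 matrix over Z this has rank 7, with invariant factors (1,1,1,1,1,1,1).

The boundary map ∂_2: C_2 → C_1 maps a triangle to the signed sum of its edges. For instance
  ∂[0,4,7] = [4,7] − [0,7] + [0,4],
  ∂[0,1,2] = [1,2] − [0,2] + [0,1].
The 24×16 boundary matrix has rank 15 and Smith normal form diag(1,1,1,1,1,1,1,1,1,1,1,1,1,1,1).

Reading off H_k = ker ∂_k / im ∂_{k+1}:

  H_0: rank C_0 − rank ∂_1 = 8 − 7 = 1, and the invariant factors of ∂_1 are all 1, so H_0 = Z.

(K is a triangulation of the torus T^2.)

H_0 ≅ Z.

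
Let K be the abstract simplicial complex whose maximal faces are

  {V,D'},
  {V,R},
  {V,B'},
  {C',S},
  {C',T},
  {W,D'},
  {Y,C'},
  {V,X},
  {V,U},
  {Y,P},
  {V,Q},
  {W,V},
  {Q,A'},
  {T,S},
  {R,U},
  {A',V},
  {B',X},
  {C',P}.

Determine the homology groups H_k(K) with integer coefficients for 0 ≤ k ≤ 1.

Fix the vertex order P < Q < R < S < T < U < V < W < X < Y < A' < B' < C' < D' and write every simplex with vertices in increasing order. Then dim K = 1 and the simplices of K are:

  0-simplices (14): [P], [Q], [R], [S], [T], [U], [V], [W], [X], [Y], [A'], [B'], [C'], [D']
  1-simplices (18): [P,Y], [P,C'], [Q,V], [Q,A'], [R,U], [R,V], [S,T], [S,C'], [T,C'], [U,V], [V,W], [V,X], [V,A'], [V,B'], [V,D'], [W,D'], [X,B'], [Y,C']

giving chain groups C_0 ≅ Z^14, C_1 ≅ Z^18.

The boundary map ∂_1: C_1 → C_0 is given by ∂[p,q] = [q] − [p].
The 14×18 boundary matrix has rank 12 and Smith normal form diag(1,1,1,1,1,1,1,1,1,1,1,1).

Computing H_k = (kernel of ∂_k) / (image of ∂_{k+1}):

  H_0: rank C_0 − rank ∂_1 = 14 − 12 = 2, and the invariant factors of ∂_1 are all 1, so H_0 = Z^2.
  H_1: rank ker ∂_1 − rank ∂_2 = (18 − 12) − 0 = 6, and there is no ∂_2, so H_1 = Z^6.

As a check, the Euler characteristic is 14 − 18 = -4, which agrees with 2 − 6 = -4.

H_0 ≅ Z^2,  H_1 ≅ Z^6.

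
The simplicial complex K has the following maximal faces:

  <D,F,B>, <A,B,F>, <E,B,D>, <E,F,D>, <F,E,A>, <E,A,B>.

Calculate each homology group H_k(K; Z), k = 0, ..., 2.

Fix the vertex order A < B < D < E < F and write every simplex with vertices in increasing order. Then dim K = 2 and the simplices of K are:

  0-simplices (5): A, B, D, E, F
  1-simplices (9): AB, AE, AF, BD, BE, BF, DE, DF, EF
  2-simplices (6): ABE, ABF, AEF, BDE, BDF, DEF

giving chain groups C_0 ≅ Z^5, C_1 ≅ Z^9, C_2 ≅ Z^6.

∂_1: C_1 → C_0 maps an edge to its endpoints' difference, ∂[p,q] = q − p. For instance
  ∂BF = F − B.
This gives a 5×9 integer matrix of rank 4; reducing to Smith normal form yields diagonal entries (1,1,1,1).

The boundary map ∂_2: C_2 → C_1 acts by ∂[p,q,r] = [q,r] − [p,r] + [p,q]. For instance
  ∂AEF = EF − AF + AE,
  ∂ABE = BE − AE + AB.
The 9×6 boundary matrix has rank 5 and Smith normal form diag(1,1,1,1,1).

From H_k ≅ ker(∂_k) / im(∂_{k+1}) we obtain:

  H_0: rank C_0 − rank ∂_1 = 5 − 4 = 1, and the invariant factors of ∂_1 are all 1, so H_0 = Z.
  H_1: rank ker ∂_1 − rank ∂_2 = (9 − 4) − 5 = 0, and the invariant factors of ∂_2 are all 1, so H_1 = 0.
  H_2: rank ker ∂_2 − rank ∂_3 = (6 − 5) − 0 = 1, and there is no ∂_3, so H_2 = Z.

H_0 = Z,  H_1 = 0,  H_2 = Z.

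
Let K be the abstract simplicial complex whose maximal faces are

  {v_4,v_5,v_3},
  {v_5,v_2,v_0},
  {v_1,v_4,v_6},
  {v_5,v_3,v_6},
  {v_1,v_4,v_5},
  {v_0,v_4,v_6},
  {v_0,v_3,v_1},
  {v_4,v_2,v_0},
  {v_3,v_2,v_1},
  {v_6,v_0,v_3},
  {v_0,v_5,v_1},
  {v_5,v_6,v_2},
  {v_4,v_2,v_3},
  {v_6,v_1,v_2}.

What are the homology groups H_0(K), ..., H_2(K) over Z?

H_0 = Z,  H_1 = Z^2,  H_2 = Z.

Order the vertices as v_0 < v_1 < v_2 < v_3 < v_4 < v_5 < v_6. Listing each simplex with vertices in this order, K has dimension 2 with simplices:

  0-simplices (7): [v_0], [v_1], [v_2], [v_3], [v_4], [v_5], [v_6]
  1-simplices (21): (21 of them)
  2-simplices (14): (14 of them)

giving chain groups C_0 ≅ Z^7, C_1 ≅ Z^21, C_2 ≅ Z^14.

Boundary ∂_1: C_1 → C_0 is given by ∂[p,q] = [q] − [p]. For instance
  ∂[v_1,v_3] = [v_3] − [v_1].
The resulting 7×21 matrix has rank 6, and its Smith normal form has invariant factors (1,1,1,1,1,1).

The boundary map ∂_2: C_2 → C_1 sends each 2-simplex [p,q,r] to [q,r] − [p,r] + [p,q]. For instance
  ∂[v_1,v_2,v_6] = [v_2,v_6] − [v_1,v_6] + [v_1,v_2],
  ∂[v_3,v_5,v_6] = [v_5,v_6] − [v_3,v_6] + [v_3,v_5].
The 21×14 boundary matrix has rank 13 and Smith normal form diag(1,1,1,1,1,1,1,1,1,1,1,1,1).

Computing H_k = (kernel of ∂_k) / (image of ∂_{k+1}):

  H_0: rank C_0 − rank ∂_1 = 7 − 6 = 1, and the invariant factors of ∂_1 are all 1, so H_0 ≅ Z.
  H_1: rank ker ∂_1 − rank ∂_2 = (21 − 6) − 13 = 2, and the invariant factors of ∂_2 are all 1, so H_1 ≅ Z^2.
  H_2: rank ker ∂_2 − rank ∂_3 = (14 − 13) − 0 = 1, and there is no ∂_3, so H_2 ≅ Z.

(K is a triangulation of the torus T^2.)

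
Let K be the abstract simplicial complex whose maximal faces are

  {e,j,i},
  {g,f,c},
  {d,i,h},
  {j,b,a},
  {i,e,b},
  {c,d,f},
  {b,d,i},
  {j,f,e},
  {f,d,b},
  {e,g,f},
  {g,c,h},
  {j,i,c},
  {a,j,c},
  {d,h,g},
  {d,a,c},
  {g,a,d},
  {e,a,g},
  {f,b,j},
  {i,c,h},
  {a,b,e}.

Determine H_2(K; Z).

H_2 ≅ 0.

Take the total order a < b < c < d < e < f < g < h < i < j on the vertex set. Then K (dimension 2) consists of the simplices:

  0-simplices (10): a, b, c, d, e, f, g, h, i, j
  1-simplices (30): ab, ac, ad, ae, ag, aj, bd, be, bf, bi, bj, cd, cf, cg, ch, ci, cj, df, dg, dh, di, ef, eg, ei, ej, fg, fj, gh, hi, ij
  2-simplices (20): abe, abj, acd, acj, adg, aeg, bdf, bdi, bei, bfj, cdf, cfg, cgh, chi, cij, dgh, dhi, efg, efj, eij

Hence C_0 ≅ Z^10, C_1 ≅ Z^30, C_2 ≅ Z^20.

∂_1: C_1 → C_0 maps an edge to its endpoints' difference, ∂[p,q] = q − p. For instance
  ∂ae = e − a.
This gives a 10×30 integer matrix of rank 9; reducing to Smith normal form yields diagonal entries (1,1,1,1,1,1,1,1,1).

∂_2: C_2 → C_1 acts by ∂[p,q,r] = [q,r] − [p,r] + [p,q]. For instance
  ∂aeg = eg − ag + ae,
  ∂eij = ij − ej + ei.
The resulting 30×20 matrix has rank 20, and its Smith normal form has invariant factors (1,1,1,1,1,1,1,1,1,1,1,1,1,1,1,1,1,1,1,2).

From H_k ≅ ker(∂_k) / im(∂_{k+1}) we obtain:

  H_2: rank ker ∂_2 − rank ∂_3 = (20 − 20) − 0 = 0, and there is no ∂_3, so H_2 = 0.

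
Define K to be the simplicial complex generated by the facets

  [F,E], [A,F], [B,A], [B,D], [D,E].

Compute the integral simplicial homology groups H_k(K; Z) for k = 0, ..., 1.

Fix the vertex order A < B < D < E < F and write every simplex with vertices in increasing order. Then dim K = 1 and the simplices of K are:

  0-simplices (5): A, B, D, E, F
  1-simplices (5): AB, AF, BD, DE, EF

Hence C_0 ≅ Z^5, C_1 ≅ Z^5.

The boundary map ∂_1: C_1 → C_0 maps an edge to its endpoints' difference, ∂[p,q] = q − p. For instance
  ∂DE = E − D.
This gives a 5×5 integer matrix of rank 4; reducing to Smith normal form yields diagonal entries (1,1,1,1).

Reading off H_k = ker ∂_k / im ∂_{k+1}:

  H_0: rank C_0 − rank ∂_1 = 5 − 4 = 1, and the invariant factors of ∂_1 are all 1, so H_0 = Z.
  H_1: rank ker ∂_1 − rank ∂_2 = (5 − 4) − 0 = 1, and there is no ∂_2, so H_1 = Z.

H_0 ≅ Z,  H_1 ≅ Z.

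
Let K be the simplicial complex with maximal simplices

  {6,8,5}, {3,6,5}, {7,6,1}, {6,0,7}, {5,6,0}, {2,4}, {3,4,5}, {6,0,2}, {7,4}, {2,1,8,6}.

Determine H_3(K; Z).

We work with the vertex ordering 0 < 1 < 2 < 3 < 4 < 5 < 6 < 7 < 8. The simplices of K, each written with vertices in increasing order, are:

  0-simplices (9): [0], [1], [2], [3], [4], [5], [6], [7], [8]
  1-simplices (20): [0,2], [0,5], [0,6], [0,7], [1,2], [1,6], [1,7], [1,8], [2,4], [2,6], [2,8], [3,4], [3,5], [3,6], [4,5], [4,7], [5,6], [5,8], [6,7], [6,8]
  2-simplices (11): [0,2,6], [0,5,6], [0,6,7], [1,2,6], [1,2,8], [1,6,7], [1,6,8], [2,6,8], [3,4,5], [3,5,6], [5,6,8]
  3-simplices (1): [1,2,6,8]

Hence C_0 ≅ Z^9, C_1 ≅ Z^20, C_2 ≅ Z^11, C_3 ≅ Z^1.

Boundary ∂_1: C_1 → C_0 sends each edge [p,q] (with p < q) to q − p. For instance
  ∂[1,7] = [7] − [1].
This gives a 9×20 integer matrix of rank 8; reducing to Smith normal form yields diagonal entries (1,1,1,1,1,1,1,1).

∂_2: C_2 → C_1 sends each 2-simplex [p,q,r] to [q,r] − [p,r] + [p,q]. For instance
  ∂[1,6,7] = [6,7] − [1,7] + [1,6],
  ∂[1,6,8] = [6,8] − [1,8] + [1,6].
This gives a 20×11 integer matrix of rank 10; reducing to Smith normal form yields diagonal entries (1,1,1,1,1,1,1,1,1,1).

The boundary map ∂_3: C_3 → C_2 sends each 3-simplex σ to the alternating sum Σ_i (−1)^i (σ with its i-th vertex removed). For instance
  ∂[1,2,6,8] = [2,6,8] − [1,6,8] + [1,2,8] − [1,2,6].
This gives a 11×1 integer matrix of rank 1; reducing to Smith normal form yields diagonal entries (1).

Computing H_k = (kernel of ∂_k) / (image of ∂_{k+1}):

  H_3: rank ker ∂_3 − rank ∂_4 = (1 − 1) − 0 = 0, and there is no ∂_4, so H_3 ≅ 0.

H_3 = 0.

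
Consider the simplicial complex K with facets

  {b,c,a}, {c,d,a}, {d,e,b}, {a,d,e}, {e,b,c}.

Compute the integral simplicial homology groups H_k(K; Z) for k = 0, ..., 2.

H_0 ≅ Z,  H_1 ≅ Z,  H_2 = 0.

Fix the vertex order a < b < c < d < e and write every simplex with vertices in increasing order. Then dim K = 2 and the simplices of K are:

  0-simplices (5): a, b, c, d, e
  1-simplices (10): ab, ac, ad, ae, bc, bd, be, cd, ce, de
  2-simplices (5): abc, acd, ade, bce, bde

Hence C_0 ≅ Z^5, C_1 ≅ Z^10, C_2 ≅ Z^5.

The boundary map ∂_1: C_1 → C_0 is given by ∂[p,q] = [q] − [p].
The resulting 5×10 matrix has rank 4, and its Smith normal form has invariant factors (1,1,1,1).

Boundary ∂_2: C_2 → C_1 maps a triangle to the signed sum of its edges. For instance
  ∂abc = bc − ac + ab,
  ∂acd = cd − ad + ac.
The resulting 10×5 matrix has rank 5, and its Smith normal form has invariant factors (1,1,1,1,1).

Now H_k = ker ∂_k / im ∂_{k+1}, so:

  H_0: rank C_0 − rank ∂_1 = 5 − 4 = 1, and the invariant factors of ∂_1 are all 1, so H_0 ≅ Z.
  H_1: rank ker ∂_1 − rank ∂_2 = (10 − 4) − 5 = 1, and the invariant factors of ∂_2 are all 1, so H_1 ≅ Z.
  H_2: rank ker ∂_2 − rank ∂_3 = (5 − 5) − 0 = 0, and there is no ∂_3, so H_2 ≅ 0.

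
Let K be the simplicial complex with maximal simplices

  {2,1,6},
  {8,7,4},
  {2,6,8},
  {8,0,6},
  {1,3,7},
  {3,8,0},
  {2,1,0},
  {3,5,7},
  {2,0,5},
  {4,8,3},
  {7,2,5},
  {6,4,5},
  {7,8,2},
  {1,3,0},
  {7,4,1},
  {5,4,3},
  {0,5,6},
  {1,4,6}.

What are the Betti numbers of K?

b_0 = 1, b_1 = 1, b_2 = 0.

Fix the vertex order 0 < 1 < 2 < 3 < 4 < 5 < 6 < 7 < 8 and write every simplex with vertices in increasing order. Then dim K = 2 and the simplices of K are:

  0-simplices (9): [0], [1], [2], [3], [4], [5], [6], [7], [8]
  1-simplices (27): (27 of them)
  2-simplices (18): [0,1,2], [0,1,3], [0,2,5], [0,3,8], [0,5,6], [0,6,8], [1,2,6], [1,3,7], [1,4,6], [1,4,7], [2,5,7], [2,6,8], [2,7,8], [3,4,5], [3,4,8], [3,5,7], [4,5,6], [4,7,8]

so the chain groups are C_0 ≅ Z^9, C_1 ≅ Z^27, C_2 ≅ Z^18.

The boundary map ∂_1: C_1 → C_0 maps an edge to its endpoints' difference, ∂[p,q] = q − p. For instance
  ∂[4,6] = [6] − [4].
The resulting 9×27 matrix has rank 8, and its Smith normal form has invariant factors (1,1,1,1,1,1,1,1).

∂_2: C_2 → C_1 sends each 2-simplex [p,q,r] to [q,r] − [p,r] + [p,q]. For instance
  ∂[2,6,8] = [6,8] − [2,8] + [2,6],
  ∂[0,1,3] = [1,3] − [0,3] + [0,1].
The 27×18 boundary matrix has rank 18 and Smith normal form diag(1,1,1,1,1,1,1,1,1,1,1,1,1,1,1,1,1,2).

From H_k ≅ ker(∂_k) / im(∂_{k+1}) we obtain:

  H_0: rank C_0 − rank ∂_1 = 9 − 8 = 1, and the invariant factors of ∂_1 are all 1, so H_0 ≅ Z.
  H_1: rank ker ∂_1 − rank ∂_2 = (27 − 8) − 18 = 1, and ∂_2 has invariant factor 2 > 1, so H_1 ≅ Z ⊕ Z_2.
  H_2: rank ker ∂_2 − rank ∂_3 = (18 − 18) − 0 = 0, and there is no ∂_3, so H_2 ≅ 0.

As a check, the Euler characteristic is 9 − 27 + 18 = 0, which agrees with 1 − 1 + 0 = 0.

Hence the Betti numbers are b_0 = 1, b_1 = 1, b_2 = 0.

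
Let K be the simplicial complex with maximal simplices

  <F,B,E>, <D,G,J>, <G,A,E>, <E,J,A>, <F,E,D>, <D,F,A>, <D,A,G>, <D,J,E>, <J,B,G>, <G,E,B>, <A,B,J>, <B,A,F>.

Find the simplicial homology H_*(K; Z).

H_0 = Z,  H_1 = Z/2,  H_2 = 0.

Take the total order A < B < D < E < F < G < J on the vertex set. Then K (dimension 2) consists of the simplices:

  0-simplices (7): A, B, D, E, F, G, J
  1-simplices (18): AB, AD, AE, AF, AG, AJ, BE, BF, BG, BJ, DE, DF, DG, DJ, EF, EG, EJ, GJ
  2-simplices (12): ABF, ABJ, ADF, ADG, AEG, AEJ, BEF, BEG, BGJ, DEF, DEJ, DGJ

Hence C_0 ≅ Z^7, C_1 ≅ Z^18, C_2 ≅ Z^12.

The boundary map ∂_1: C_1 → C_0 sends each edge [p,q] (with p < q) to q − p. For instance
  ∂GJ = J − G.
As a 7×18 matrix over Z this has rank 6, with invariant factors (1,1,1,1,1,1).

Boundary ∂_2: C_2 → C_1 acts by ∂[p,q,r] = [q,r] − [p,r] + [p,q]. For instance
  ∂DEF = EF − DF + DE,
  ∂ABJ = BJ − AJ + AB.
As a 18×12 matrix over Z this has rank 12, with invariant factors (1,1,1,1,1,1,1,1,1,1,1,2).

Reading off H_k = ker ∂_k / im ∂_{k+1}:

  H_0: rank C_0 − rank ∂_1 = 7 − 6 = 1, and the invariant factors of ∂_1 are all 1, so H_0 = Z.
  H_1: rank ker ∂_1 − rank ∂_2 = (18 − 6) − 12 = 0, and ∂_2 has invariant factor 2 > 1, so H_1 = Z/2.
  H_2: rank ker ∂_2 − rank ∂_3 = (12 − 12) − 0 = 0, and there is no ∂_3, so H_2 = 0.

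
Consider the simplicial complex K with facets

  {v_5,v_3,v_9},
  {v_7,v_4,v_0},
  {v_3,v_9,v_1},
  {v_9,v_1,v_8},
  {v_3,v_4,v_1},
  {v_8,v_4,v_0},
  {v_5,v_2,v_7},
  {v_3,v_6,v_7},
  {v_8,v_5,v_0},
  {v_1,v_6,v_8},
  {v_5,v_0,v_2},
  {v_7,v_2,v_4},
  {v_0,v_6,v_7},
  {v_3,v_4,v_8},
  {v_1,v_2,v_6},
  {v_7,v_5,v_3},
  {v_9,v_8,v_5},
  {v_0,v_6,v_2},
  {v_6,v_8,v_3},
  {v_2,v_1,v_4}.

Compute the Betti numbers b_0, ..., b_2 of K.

b_0 = 1, b_1 = 1, b_2 = 0.

Order the vertices as v_0 < v_1 < v_2 < v_3 < v_4 < v_5 < v_6 < v_7 < v_8 < v_9. Listing each simplex with vertices in this order, K has dimension 2 with simplices:

  0-simplices (10): [v_0], [v_1], [v_2], [v_3], [v_4], [v_5], [v_6], [v_7], [v_8], [v_9]
  1-simplices (30): (30 of them)
  2-simplices (20): (20 of them)

so the chain groups are C_0 ≅ Z^10, C_1 ≅ Z^30, C_2 ≅ Z^20.

Boundary ∂_1: C_1 → C_0 maps an edge to its endpoints' difference, ∂[p,q] = q − p.
The 10×30 boundary matrix has rank 9 and Smith normal form diag(1,1,1,1,1,1,1,1,1).

The boundary map ∂_2: C_2 → C_1 maps a triangle to the signed sum of its edges. For instance
  ∂[v_3,v_6,v_7] = [v_6,v_7] − [v_3,v_7] + [v_3,v_6],
  ∂[v_3,v_5,v_9] = [v_5,v_9] − [v_3,v_9] + [v_3,v_5].
As a 30×20 matrix over Z this has rank 20, with invariant factors (1,1,1,1,1,1,1,1,1,1,1,1,1,1,1,1,1,1,1,2).

From H_k ≅ ker(∂_k) / im(∂_{k+1}) we obtain:

  H_0: rank C_0 − rank ∂_1 = 10 − 9 = 1, and the invariant factors of ∂_1 are all 1, so H_0 ≅ Z.
  H_1: rank ker ∂_1 − rank ∂_2 = (30 − 9) − 20 = 1, and ∂_2 has invariant factor 2 > 1, so H_1 ≅ Z ⊕ Z_2.
  H_2: rank ker ∂_2 − rank ∂_3 = (20 − 20) − 0 = 0, and there is no ∂_3, so H_2 ≅ 0.

Hence the Betti numbers are b_0 = 1, b_1 = 1, b_2 = 0.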